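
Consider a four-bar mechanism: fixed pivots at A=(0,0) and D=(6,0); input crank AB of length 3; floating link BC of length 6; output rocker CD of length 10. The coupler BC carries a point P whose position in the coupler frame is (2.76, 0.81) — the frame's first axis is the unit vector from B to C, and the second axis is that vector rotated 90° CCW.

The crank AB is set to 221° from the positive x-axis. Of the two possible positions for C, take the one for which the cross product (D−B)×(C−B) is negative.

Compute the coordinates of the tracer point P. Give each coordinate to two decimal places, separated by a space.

-0.64 -4.34

A=(0,0), D=(6.00,0)
B = A + 3.00·(cos221°, sin221°) = (-2.2641, -1.9682)
|BD| = 8.4953
circle(B,6.00) ∩ circle(D,10.00): a=0.4808, h=5.9807
  candidates: C₊=(-3.1820,3.9612) cross=50.808; C₋=(-0.4108,-7.6748) cross=-50.808
  mode - wants cross < 0 → take C=(-0.4108,-7.6748) (cross=-50.808)
ex = (C−B)/|BC| = (0.3089,-0.9511); ey = (0.9511,0.3089)
P = B + 2.76·ex + 0.81·ey = (-0.6412,-4.3430)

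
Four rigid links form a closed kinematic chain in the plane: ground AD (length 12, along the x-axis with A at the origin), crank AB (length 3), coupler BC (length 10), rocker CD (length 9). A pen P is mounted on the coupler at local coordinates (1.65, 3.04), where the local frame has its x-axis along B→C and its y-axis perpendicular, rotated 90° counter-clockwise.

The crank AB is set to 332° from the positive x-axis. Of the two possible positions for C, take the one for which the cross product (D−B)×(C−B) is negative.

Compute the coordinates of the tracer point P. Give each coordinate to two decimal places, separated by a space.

A=(0,0), D=(12.00,0)
B = A + 3.00·(cos332°, sin332°) = (2.6488, -1.4084)
|BD| = 9.4566
circle(B,10.00) ∩ circle(D,9.00): a=5.7329, h=8.1935
  candidates: C₊=(7.0975,7.5476) cross=77.483; C₋=(9.5381,-8.6567) cross=-77.483
  mode - wants cross < 0 → take C=(9.5381,-8.6567) (cross=-77.483)
ex = (C−B)/|BC| = (0.6889,-0.7248); ey = (0.7248,0.6889)
P = B + 1.65·ex + 3.04·ey = (5.9891,-0.5101)

5.99 -0.51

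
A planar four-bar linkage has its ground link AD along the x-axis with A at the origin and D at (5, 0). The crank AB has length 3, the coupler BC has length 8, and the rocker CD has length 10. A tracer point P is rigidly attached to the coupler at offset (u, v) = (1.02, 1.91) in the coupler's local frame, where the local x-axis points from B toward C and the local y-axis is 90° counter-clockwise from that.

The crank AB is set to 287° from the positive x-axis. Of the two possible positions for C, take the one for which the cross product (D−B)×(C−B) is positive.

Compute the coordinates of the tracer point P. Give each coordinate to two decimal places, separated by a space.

A=(0,0), D=(5.00,0)
B = A + 3.00·(cos287°, sin287°) = (0.8771, -2.8689)
|BD| = 5.0228
circle(B,8.00) ∩ circle(D,10.00): a=-1.0722, h=7.9278
  candidates: C₊=(-4.5312,3.0260) cross=39.820; C₋=(4.5252,-9.9887) cross=-39.820
  mode + wants cross > 0 → take C=(-4.5312,3.0260) (cross=39.820)
ex = (C−B)/|BC| = (-0.6760,0.7369); ey = (-0.7369,-0.6760)
P = B + 1.02·ex + 1.91·ey = (-1.2199,-3.4085)

-1.22 -3.41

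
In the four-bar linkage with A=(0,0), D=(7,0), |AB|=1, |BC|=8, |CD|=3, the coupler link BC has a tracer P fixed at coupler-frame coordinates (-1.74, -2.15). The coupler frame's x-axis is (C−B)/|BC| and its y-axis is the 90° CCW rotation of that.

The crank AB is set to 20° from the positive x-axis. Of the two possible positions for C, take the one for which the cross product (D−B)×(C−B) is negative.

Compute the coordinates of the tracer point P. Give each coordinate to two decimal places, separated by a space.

A=(0,0), D=(7.00,0)
B = A + 1.00·(cos20°, sin20°) = (0.9397, 0.3420)
|BD| = 6.0700
circle(B,8.00) ∩ circle(D,3.00): a=7.5655, h=2.6006
  candidates: C₊=(8.6397,2.5122) cross=15.786; C₋=(8.3466,-2.6808) cross=-15.786
  mode - wants cross < 0 → take C=(8.3466,-2.6808) (cross=-15.786)
ex = (C−B)/|BC| = (0.9259,-0.3779); ey = (0.3779,0.9259)
P = B + -1.74·ex + -2.15·ey = (-1.4837,-0.9911)

-1.48 -0.99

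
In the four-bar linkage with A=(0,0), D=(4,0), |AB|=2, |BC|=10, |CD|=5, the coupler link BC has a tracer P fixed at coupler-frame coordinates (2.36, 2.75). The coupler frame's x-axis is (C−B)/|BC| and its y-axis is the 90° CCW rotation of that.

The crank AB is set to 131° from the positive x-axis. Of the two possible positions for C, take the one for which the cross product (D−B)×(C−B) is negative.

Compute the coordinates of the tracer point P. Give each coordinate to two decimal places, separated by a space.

A=(0,0), D=(4.00,0)
B = A + 2.00·(cos131°, sin131°) = (-1.3121, 1.5094)
|BD| = 5.5224
circle(B,10.00) ∩ circle(D,5.00): a=9.5517, h=2.9605
  candidates: C₊=(8.6851,1.7465) cross=16.349; C₋=(7.0667,-3.9491) cross=-16.349
  mode - wants cross < 0 → take C=(7.0667,-3.9491) (cross=-16.349)
ex = (C−B)/|BC| = (0.8379,-0.5459); ey = (0.5459,0.8379)
P = B + 2.36·ex + 2.75·ey = (2.1664,2.5254)

2.17 2.53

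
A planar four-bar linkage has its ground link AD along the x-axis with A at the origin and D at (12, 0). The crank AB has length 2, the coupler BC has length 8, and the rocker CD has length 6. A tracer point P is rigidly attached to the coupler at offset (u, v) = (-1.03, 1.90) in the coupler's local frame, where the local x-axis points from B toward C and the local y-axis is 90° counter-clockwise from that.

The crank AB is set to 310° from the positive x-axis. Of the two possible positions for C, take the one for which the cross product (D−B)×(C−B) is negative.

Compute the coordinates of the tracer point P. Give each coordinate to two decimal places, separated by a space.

1.15 0.63

A=(0,0), D=(12.00,0)
B = A + 2.00·(cos310°, sin310°) = (1.2856, -1.5321)
|BD| = 10.8234
circle(B,8.00) ∩ circle(D,6.00): a=6.7052, h=4.3635
  candidates: C₊=(7.3056,3.7366) cross=47.228; C₋=(8.5409,-4.9025) cross=-47.228
  mode - wants cross < 0 → take C=(8.5409,-4.9025) (cross=-47.228)
ex = (C−B)/|BC| = (0.9069,-0.4213); ey = (0.4213,0.9069)
P = B + -1.03·ex + 1.90·ey = (1.1519,0.6250)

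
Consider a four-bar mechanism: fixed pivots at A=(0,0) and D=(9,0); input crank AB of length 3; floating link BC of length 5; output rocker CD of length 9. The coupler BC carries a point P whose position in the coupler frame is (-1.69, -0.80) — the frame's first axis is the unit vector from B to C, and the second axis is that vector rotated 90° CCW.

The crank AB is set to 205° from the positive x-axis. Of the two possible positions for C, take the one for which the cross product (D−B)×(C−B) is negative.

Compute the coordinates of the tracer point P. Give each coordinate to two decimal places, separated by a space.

A=(0,0), D=(9.00,0)
B = A + 3.00·(cos205°, sin205°) = (-2.7189, -1.2679)
|BD| = 11.7873
circle(B,5.00) ∩ circle(D,9.00): a=3.5182, h=3.5528
  candidates: C₊=(0.3967,2.6427) cross=41.878; C₋=(1.1610,-4.4216) cross=-41.878
  mode - wants cross < 0 → take C=(1.1610,-4.4216) (cross=-41.878)
ex = (C−B)/|BC| = (0.7760,-0.6307); ey = (0.6307,0.7760)
P = B + -1.69·ex + -0.80·ey = (-4.5349,-0.8227)

-4.53 -0.82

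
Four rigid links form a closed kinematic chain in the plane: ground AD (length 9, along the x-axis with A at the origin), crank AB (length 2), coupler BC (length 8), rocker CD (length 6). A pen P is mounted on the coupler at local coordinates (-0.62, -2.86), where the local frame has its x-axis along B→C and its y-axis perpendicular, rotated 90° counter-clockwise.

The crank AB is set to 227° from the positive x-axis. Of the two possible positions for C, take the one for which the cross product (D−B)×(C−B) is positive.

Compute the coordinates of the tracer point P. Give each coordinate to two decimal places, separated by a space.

0.12 -3.98

A=(0,0), D=(9.00,0)
B = A + 2.00·(cos227°, sin227°) = (-1.3640, -1.4627)
|BD| = 10.4667
circle(B,8.00) ∩ circle(D,6.00): a=6.5709, h=4.5632
  candidates: C₊=(4.5047,3.9740) cross=47.762; C₋=(5.7802,-5.0629) cross=-47.762
  mode + wants cross > 0 → take C=(4.5047,3.9740) (cross=47.762)
ex = (C−B)/|BC| = (0.7336,0.6796); ey = (-0.6796,0.7336)
P = B + -0.62·ex + -2.86·ey = (0.1248,-3.9821)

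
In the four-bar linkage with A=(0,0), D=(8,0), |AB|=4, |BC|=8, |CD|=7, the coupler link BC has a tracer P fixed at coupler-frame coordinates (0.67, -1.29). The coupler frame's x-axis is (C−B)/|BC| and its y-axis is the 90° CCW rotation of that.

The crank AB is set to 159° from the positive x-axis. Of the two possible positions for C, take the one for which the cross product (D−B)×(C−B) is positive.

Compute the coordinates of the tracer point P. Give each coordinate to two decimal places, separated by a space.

-2.54 0.61

A=(0,0), D=(8.00,0)
B = A + 4.00·(cos159°, sin159°) = (-3.7343, 1.4335)
|BD| = 11.8216
circle(B,8.00) ∩ circle(D,7.00): a=6.5452, h=4.6000
  candidates: C₊=(3.3204,5.2059) cross=54.379; C₋=(2.2048,-3.9263) cross=-54.379
  mode + wants cross > 0 → take C=(3.3204,5.2059) (cross=54.379)
ex = (C−B)/|BC| = (0.8818,0.4716); ey = (-0.4716,0.8818)
P = B + 0.67·ex + -1.29·ey = (-2.5352,0.6118)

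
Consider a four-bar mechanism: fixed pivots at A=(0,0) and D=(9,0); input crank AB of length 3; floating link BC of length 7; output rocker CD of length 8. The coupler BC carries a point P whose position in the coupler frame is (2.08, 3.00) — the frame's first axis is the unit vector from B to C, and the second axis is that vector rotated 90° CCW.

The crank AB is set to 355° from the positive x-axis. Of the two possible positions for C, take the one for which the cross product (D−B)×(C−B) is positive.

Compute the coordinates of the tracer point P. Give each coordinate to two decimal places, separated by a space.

0.49 2.40

A=(0,0), D=(9.00,0)
B = A + 3.00·(cos355°, sin355°) = (2.9886, -0.2615)
|BD| = 6.0171
circle(B,7.00) ∩ circle(D,8.00): a=1.7621, h=6.7746
  candidates: C₊=(4.4546,6.5833) cross=40.763; C₋=(5.0434,-6.9531) cross=-40.763
  mode + wants cross > 0 → take C=(4.4546,6.5833) (cross=40.763)
ex = (C−B)/|BC| = (0.2094,0.9778); ey = (-0.9778,0.2094)
P = B + 2.08·ex + 3.00·ey = (0.4907,2.4007)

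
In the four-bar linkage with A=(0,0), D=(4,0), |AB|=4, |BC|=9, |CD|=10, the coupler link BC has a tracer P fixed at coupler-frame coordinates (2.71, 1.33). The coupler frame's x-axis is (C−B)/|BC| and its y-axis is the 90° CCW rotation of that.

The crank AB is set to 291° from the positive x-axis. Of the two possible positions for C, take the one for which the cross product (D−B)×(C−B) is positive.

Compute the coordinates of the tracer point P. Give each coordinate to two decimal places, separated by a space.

-1.54 -3.24

A=(0,0), D=(4.00,0)
B = A + 4.00·(cos291°, sin291°) = (1.4335, -3.7343)
|BD| = 4.5312
circle(B,9.00) ∩ circle(D,10.00): a=0.1691, h=8.9984
  candidates: C₊=(-5.8866,1.5018) cross=40.774; C₋=(8.9451,-8.6917) cross=-40.774
  mode + wants cross > 0 → take C=(-5.8866,1.5018) (cross=40.774)
ex = (C−B)/|BC| = (-0.8133,0.5818); ey = (-0.5818,-0.8133)
P = B + 2.71·ex + 1.33·ey = (-1.5445,-3.2394)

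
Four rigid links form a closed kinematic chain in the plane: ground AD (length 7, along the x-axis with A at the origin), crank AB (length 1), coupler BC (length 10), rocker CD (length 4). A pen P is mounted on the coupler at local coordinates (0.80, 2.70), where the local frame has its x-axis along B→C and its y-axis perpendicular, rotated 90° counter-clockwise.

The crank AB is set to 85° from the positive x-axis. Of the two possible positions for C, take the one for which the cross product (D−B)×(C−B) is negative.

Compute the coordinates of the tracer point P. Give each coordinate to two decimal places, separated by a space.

A=(0,0), D=(7.00,0)
B = A + 1.00·(cos85°, sin85°) = (0.0872, 0.9962)
|BD| = 6.9843
circle(B,10.00) ∩ circle(D,4.00): a=9.5057, h=3.1052
  candidates: C₊=(9.9385,2.7139) cross=21.688; C₋=(9.0527,-3.4331) cross=-21.688
  mode - wants cross < 0 → take C=(9.0527,-3.4331) (cross=-21.688)
ex = (C−B)/|BC| = (0.8966,-0.4429); ey = (0.4429,0.8966)
P = B + 0.80·ex + 2.70·ey = (2.0003,3.0625)

2.00 3.06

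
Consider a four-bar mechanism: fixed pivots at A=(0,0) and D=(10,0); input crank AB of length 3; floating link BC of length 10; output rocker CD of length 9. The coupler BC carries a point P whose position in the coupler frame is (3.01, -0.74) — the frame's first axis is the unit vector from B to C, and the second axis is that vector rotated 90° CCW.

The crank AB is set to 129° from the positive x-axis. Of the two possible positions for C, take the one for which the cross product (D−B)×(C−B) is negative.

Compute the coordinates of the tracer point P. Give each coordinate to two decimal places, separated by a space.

-0.92 -0.61

A=(0,0), D=(10.00,0)
B = A + 3.00·(cos129°, sin129°) = (-1.8880, 2.3314)
|BD| = 12.1144
circle(B,10.00) ∩ circle(D,9.00): a=6.8414, h=7.2935
  candidates: C₊=(6.2292,8.1720) cross=88.357; C₋=(3.4219,-6.1424) cross=-88.357
  mode - wants cross < 0 → take C=(3.4219,-6.1424) (cross=-88.357)
ex = (C−B)/|BC| = (0.5310,-0.8474); ey = (0.8474,0.5310)
P = B + 3.01·ex + -0.74·ey = (-0.9168,-0.6121)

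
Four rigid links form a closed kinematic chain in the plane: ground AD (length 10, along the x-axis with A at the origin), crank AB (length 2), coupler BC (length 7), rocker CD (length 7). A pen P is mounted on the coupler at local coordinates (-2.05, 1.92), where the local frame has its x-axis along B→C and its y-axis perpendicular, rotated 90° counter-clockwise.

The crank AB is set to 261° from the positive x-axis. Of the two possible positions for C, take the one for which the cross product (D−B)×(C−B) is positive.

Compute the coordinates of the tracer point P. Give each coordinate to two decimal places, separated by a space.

A=(0,0), D=(10.00,0)
B = A + 2.00·(cos261°, sin261°) = (-0.3129, -1.9754)
|BD| = 10.5004
circle(B,7.00) ∩ circle(D,7.00): a=5.2502, h=4.6299
  candidates: C₊=(3.9726,3.5595) cross=48.615; C₋=(5.7146,-5.5349) cross=-48.615
  mode + wants cross > 0 → take C=(3.9726,3.5595) (cross=48.615)
ex = (C−B)/|BC| = (0.6122,0.7907); ey = (-0.7907,0.6122)
P = B + -2.05·ex + 1.92·ey = (-3.0860,-2.4209)

-3.09 -2.42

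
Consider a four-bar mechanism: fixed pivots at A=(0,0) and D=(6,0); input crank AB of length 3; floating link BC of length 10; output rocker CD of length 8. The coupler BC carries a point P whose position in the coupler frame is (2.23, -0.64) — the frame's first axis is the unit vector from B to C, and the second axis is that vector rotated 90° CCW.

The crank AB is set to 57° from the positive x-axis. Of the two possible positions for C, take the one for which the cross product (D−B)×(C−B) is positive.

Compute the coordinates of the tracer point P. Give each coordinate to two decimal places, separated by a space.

A=(0,0), D=(6.00,0)
B = A + 3.00·(cos57°, sin57°) = (1.6339, 2.5160)
|BD| = 5.0391
circle(B,10.00) ∩ circle(D,8.00): a=6.0916, h=7.9305
  candidates: C₊=(10.8715,6.3457) cross=39.963; C₋=(2.9523,-7.3967) cross=-39.963
  mode + wants cross > 0 → take C=(10.8715,6.3457) (cross=39.963)
ex = (C−B)/|BC| = (0.9238,0.3830); ey = (-0.3830,0.9238)
P = B + 2.23·ex + -0.64·ey = (3.9390,2.7788)

3.94 2.78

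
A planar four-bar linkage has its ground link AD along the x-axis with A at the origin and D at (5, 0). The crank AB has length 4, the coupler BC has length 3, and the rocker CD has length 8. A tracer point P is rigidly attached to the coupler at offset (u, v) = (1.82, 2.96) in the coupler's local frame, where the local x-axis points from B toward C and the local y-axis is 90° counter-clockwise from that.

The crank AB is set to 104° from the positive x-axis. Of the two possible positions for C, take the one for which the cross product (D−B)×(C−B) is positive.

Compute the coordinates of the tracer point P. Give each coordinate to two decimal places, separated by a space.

A=(0,0), D=(5.00,0)
B = A + 4.00·(cos104°, sin104°) = (-0.9677, 3.8812)
|BD| = 7.1188
circle(B,3.00) ∩ circle(D,8.00): a=-0.3036, h=2.9846
  candidates: C₊=(0.4050,6.5487) cross=21.247; C₋=(-2.8494,1.5447) cross=-21.247
  mode + wants cross > 0 → take C=(0.4050,6.5487) (cross=21.247)
ex = (C−B)/|BC| = (0.4576,0.8892); ey = (-0.8892,0.4576)
P = B + 1.82·ex + 2.96·ey = (-2.7669,6.8539)

-2.77 6.85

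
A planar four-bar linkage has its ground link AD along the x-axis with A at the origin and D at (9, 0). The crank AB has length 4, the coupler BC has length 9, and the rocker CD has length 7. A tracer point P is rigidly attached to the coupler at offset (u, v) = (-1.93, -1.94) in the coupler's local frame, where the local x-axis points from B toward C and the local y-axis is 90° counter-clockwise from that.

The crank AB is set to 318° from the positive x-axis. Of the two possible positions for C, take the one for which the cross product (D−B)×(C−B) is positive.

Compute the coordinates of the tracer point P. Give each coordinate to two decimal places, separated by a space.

A=(0,0), D=(9.00,0)
B = A + 4.00·(cos318°, sin318°) = (2.9726, -2.6765)
|BD| = 6.5950
circle(B,9.00) ∩ circle(D,7.00): a=5.7236, h=6.9456
  candidates: C₊=(5.3848,5.9942) cross=45.806; C₋=(11.0224,-6.7015) cross=-45.806
  mode + wants cross > 0 → take C=(5.3848,5.9942) (cross=45.806)
ex = (C−B)/|BC| = (0.2680,0.9634); ey = (-0.9634,0.2680)
P = B + -1.93·ex + -1.94·ey = (4.3243,-5.0559)

4.32 -5.06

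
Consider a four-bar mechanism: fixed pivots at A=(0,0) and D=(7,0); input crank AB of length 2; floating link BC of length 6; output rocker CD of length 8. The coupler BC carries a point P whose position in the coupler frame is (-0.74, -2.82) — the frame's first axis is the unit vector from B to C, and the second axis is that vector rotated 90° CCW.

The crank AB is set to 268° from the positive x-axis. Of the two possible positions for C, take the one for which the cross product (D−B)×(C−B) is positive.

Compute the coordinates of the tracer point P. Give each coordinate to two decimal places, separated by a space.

2.73 -2.81

A=(0,0), D=(7.00,0)
B = A + 2.00·(cos268°, sin268°) = (-0.0698, -1.9988)
|BD| = 7.3469
circle(B,6.00) ∩ circle(D,8.00): a=1.7679, h=5.7336
  candidates: C₊=(0.0715,3.9996) cross=42.125; C₋=(3.1913,-7.0352) cross=-42.125
  mode + wants cross > 0 → take C=(0.0715,3.9996) (cross=42.125)
ex = (C−B)/|BC| = (0.0236,0.9997); ey = (-0.9997,0.0236)
P = B + -0.74·ex + -2.82·ey = (2.7320,-2.8050)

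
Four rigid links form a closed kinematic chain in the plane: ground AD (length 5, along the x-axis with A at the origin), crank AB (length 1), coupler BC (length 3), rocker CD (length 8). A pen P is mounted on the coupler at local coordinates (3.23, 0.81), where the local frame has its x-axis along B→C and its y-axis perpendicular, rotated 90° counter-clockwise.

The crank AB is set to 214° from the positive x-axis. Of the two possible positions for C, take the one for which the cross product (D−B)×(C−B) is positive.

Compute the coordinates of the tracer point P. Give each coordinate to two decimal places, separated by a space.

A=(0,0), D=(5.00,0)
B = A + 1.00·(cos214°, sin214°) = (-0.8290, -0.5592)
|BD| = 5.8558
circle(B,3.00) ∩ circle(D,8.00): a=-1.7683, h=2.4235
  candidates: C₊=(-2.8207,1.6843) cross=14.191; C₋=(-2.3578,-3.1404) cross=-14.191
  mode + wants cross > 0 → take C=(-2.8207,1.6843) (cross=14.191)
ex = (C−B)/|BC| = (-0.6639,0.7478); ey = (-0.7478,-0.6639)
P = B + 3.23·ex + 0.81·ey = (-3.5791,1.3186)

-3.58 1.32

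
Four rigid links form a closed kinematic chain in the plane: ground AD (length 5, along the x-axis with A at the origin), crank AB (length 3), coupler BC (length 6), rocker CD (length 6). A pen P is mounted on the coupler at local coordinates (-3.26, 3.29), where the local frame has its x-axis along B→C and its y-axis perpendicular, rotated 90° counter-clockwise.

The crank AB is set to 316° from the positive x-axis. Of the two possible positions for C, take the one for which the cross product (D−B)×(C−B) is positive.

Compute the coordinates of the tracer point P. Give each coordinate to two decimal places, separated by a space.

A=(0,0), D=(5.00,0)
B = A + 3.00·(cos316°, sin316°) = (2.1580, -2.0840)
|BD| = 3.5242
circle(B,6.00) ∩ circle(D,6.00): a=1.7621, h=5.7354
  candidates: C₊=(0.1874,3.5832) cross=20.213; C₋=(6.9706,-5.6672) cross=-20.213
  mode + wants cross > 0 → take C=(0.1874,3.5832) (cross=20.213)
ex = (C−B)/|BC| = (-0.3284,0.9445); ey = (-0.9445,-0.3284)
P = B + -3.26·ex + 3.29·ey = (0.1212,-6.2437)

0.12 -6.24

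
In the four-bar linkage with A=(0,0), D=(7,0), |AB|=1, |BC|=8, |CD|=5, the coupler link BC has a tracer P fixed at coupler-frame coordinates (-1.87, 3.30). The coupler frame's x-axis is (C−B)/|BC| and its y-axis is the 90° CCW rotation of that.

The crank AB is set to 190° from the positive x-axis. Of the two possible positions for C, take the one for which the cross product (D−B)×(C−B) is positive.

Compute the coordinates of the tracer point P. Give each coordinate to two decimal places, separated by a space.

A=(0,0), D=(7.00,0)
B = A + 1.00·(cos190°, sin190°) = (-0.9848, -0.1736)
|BD| = 7.9867
circle(B,8.00) ∩ circle(D,5.00): a=6.4349, h=4.7531
  candidates: C₊=(5.3452,4.7182) cross=37.962; C₋=(5.5519,-4.7857) cross=-37.962
  mode + wants cross > 0 → take C=(5.3452,4.7182) (cross=37.962)
ex = (C−B)/|BC| = (0.7913,0.6115); ey = (-0.6115,0.7913)
P = B + -1.87·ex + 3.30·ey = (-4.4824,1.2940)

-4.48 1.29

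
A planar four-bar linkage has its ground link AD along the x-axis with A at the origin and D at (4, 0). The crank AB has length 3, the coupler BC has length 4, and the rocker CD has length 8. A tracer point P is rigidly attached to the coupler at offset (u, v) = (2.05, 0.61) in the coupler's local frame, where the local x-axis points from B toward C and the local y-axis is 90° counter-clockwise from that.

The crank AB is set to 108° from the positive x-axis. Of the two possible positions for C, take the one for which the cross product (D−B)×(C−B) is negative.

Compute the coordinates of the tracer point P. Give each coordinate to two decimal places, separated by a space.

A=(0,0), D=(4.00,0)
B = A + 3.00·(cos108°, sin108°) = (-0.9271, 2.8532)
|BD| = 5.6935
circle(B,4.00) ∩ circle(D,8.00): a=-1.3685, h=3.7586
  candidates: C₊=(-0.2278,6.7916) cross=21.400; C₋=(-3.9949,0.2864) cross=-21.400
  mode - wants cross < 0 → take C=(-3.9949,0.2864) (cross=-21.400)
ex = (C−B)/|BC| = (-0.7670,-0.6417); ey = (0.6417,-0.7670)
P = B + 2.05·ex + 0.61·ey = (-2.1079,1.0698)

-2.11 1.07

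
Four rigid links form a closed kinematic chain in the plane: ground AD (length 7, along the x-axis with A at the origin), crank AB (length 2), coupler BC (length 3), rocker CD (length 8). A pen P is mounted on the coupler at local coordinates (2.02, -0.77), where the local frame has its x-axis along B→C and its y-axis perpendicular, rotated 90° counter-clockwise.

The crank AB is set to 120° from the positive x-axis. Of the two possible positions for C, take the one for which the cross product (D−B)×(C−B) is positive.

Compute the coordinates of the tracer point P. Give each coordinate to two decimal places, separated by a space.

A=(0,0), D=(7.00,0)
B = A + 2.00·(cos120°, sin120°) = (-1.0000, 1.7321)
|BD| = 8.1854
circle(B,3.00) ∩ circle(D,8.00): a=0.7330, h=2.9091
  candidates: C₊=(0.3320,4.4201) cross=23.812; C₋=(-0.8992,-1.2663) cross=-23.812
  mode + wants cross > 0 → take C=(0.3320,4.4201) (cross=23.812)
ex = (C−B)/|BC| = (0.4440,0.8960); ey = (-0.8960,0.4440)
P = B + 2.02·ex + -0.77·ey = (0.5868,3.2002)

0.59 3.20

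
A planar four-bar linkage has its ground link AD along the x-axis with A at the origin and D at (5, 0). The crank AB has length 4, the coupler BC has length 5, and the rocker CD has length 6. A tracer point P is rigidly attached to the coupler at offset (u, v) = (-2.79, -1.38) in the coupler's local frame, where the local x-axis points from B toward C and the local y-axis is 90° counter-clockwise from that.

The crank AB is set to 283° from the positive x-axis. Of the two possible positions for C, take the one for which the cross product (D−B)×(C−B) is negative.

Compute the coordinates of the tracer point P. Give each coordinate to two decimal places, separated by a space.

-2.21 -3.99

A=(0,0), D=(5.00,0)
B = A + 4.00·(cos283°, sin283°) = (0.8998, -3.8975)
|BD| = 5.6570
circle(B,5.00) ∩ circle(D,6.00): a=1.8563, h=4.6427
  candidates: C₊=(-0.9534,0.7464) cross=26.264; C₋=(5.4438,-5.9836) cross=-26.264
  mode - wants cross < 0 → take C=(5.4438,-5.9836) (cross=-26.264)
ex = (C−B)/|BC| = (0.9088,-0.4172); ey = (0.4172,0.9088)
P = B + -2.79·ex + -1.38·ey = (-2.2115,-3.9876)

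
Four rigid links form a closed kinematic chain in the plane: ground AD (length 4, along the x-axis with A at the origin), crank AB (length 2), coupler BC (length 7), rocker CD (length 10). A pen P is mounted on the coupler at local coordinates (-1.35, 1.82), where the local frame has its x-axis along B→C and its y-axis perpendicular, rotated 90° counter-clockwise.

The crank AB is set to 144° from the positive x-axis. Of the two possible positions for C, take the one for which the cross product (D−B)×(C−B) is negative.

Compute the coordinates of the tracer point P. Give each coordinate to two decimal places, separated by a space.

0.60 1.64

A=(0,0), D=(4.00,0)
B = A + 2.00·(cos144°, sin144°) = (-1.6180, 1.1756)
|BD| = 5.7397
circle(B,7.00) ∩ circle(D,10.00): a=-1.5729, h=6.8210
  candidates: C₊=(-1.7605,8.1741) cross=39.151; C₋=(-4.5546,-5.1787) cross=-39.151
  mode - wants cross < 0 → take C=(-4.5546,-5.1787) (cross=-39.151)
ex = (C−B)/|BC| = (-0.4195,-0.9078); ey = (0.9078,-0.4195)
P = B + -1.35·ex + 1.82·ey = (0.6004,1.6375)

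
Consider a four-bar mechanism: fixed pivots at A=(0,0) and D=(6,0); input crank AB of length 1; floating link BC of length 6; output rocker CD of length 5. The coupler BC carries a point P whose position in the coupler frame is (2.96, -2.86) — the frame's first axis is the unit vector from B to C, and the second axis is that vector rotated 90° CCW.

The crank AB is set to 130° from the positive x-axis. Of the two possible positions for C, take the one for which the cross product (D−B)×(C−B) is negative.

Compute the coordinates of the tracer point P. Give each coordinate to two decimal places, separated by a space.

A=(0,0), D=(6.00,0)
B = A + 1.00·(cos130°, sin130°) = (-0.6428, 0.7660)
|BD| = 6.6868
circle(B,6.00) ∩ circle(D,5.00): a=4.1659, h=4.3180
  candidates: C₊=(3.9904,4.5784) cross=28.874; C₋=(3.0010,-4.0008) cross=-28.874
  mode - wants cross < 0 → take C=(3.0010,-4.0008) (cross=-28.874)
ex = (C−B)/|BC| = (0.6073,-0.7945); ey = (0.7945,0.6073)
P = B + 2.96·ex + -2.86·ey = (-1.1174,-3.3225)

-1.12 -3.32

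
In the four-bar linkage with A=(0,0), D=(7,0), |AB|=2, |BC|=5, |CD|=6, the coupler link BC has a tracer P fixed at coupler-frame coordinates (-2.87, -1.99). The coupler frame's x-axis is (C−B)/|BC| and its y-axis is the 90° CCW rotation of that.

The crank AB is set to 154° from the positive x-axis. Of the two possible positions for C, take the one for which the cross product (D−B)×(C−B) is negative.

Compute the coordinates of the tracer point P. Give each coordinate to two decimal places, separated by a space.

-5.22 1.57

A=(0,0), D=(7.00,0)
B = A + 2.00·(cos154°, sin154°) = (-1.7976, 0.8767)
|BD| = 8.8412
circle(B,5.00) ∩ circle(D,6.00): a=3.7985, h=3.2514
  candidates: C₊=(2.3046,3.7354) cross=28.746; C₋=(1.6598,-2.7353) cross=-28.746
  mode - wants cross < 0 → take C=(1.6598,-2.7353) (cross=-28.746)
ex = (C−B)/|BC| = (0.6915,-0.7224); ey = (0.7224,0.6915)
P = B + -2.87·ex + -1.99·ey = (-5.2197,1.5740)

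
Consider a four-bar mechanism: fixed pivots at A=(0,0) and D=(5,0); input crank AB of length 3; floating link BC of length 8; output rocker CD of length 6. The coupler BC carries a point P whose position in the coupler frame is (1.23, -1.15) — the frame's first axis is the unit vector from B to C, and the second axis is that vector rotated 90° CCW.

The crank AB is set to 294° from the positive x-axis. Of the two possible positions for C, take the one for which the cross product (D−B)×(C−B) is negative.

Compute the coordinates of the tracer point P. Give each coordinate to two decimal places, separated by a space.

2.18 -4.13

A=(0,0), D=(5.00,0)
B = A + 3.00·(cos294°, sin294°) = (1.2202, -2.7406)
|BD| = 4.6688
circle(B,8.00) ∩ circle(D,6.00): a=5.3330, h=5.9631
  candidates: C₊=(2.0373,5.2175) cross=27.841; C₋=(9.0381,-4.4377) cross=-27.841
  mode - wants cross < 0 → take C=(9.0381,-4.4377) (cross=-27.841)
ex = (C−B)/|BC| = (0.9772,-0.2121); ey = (0.2121,0.9772)
P = B + 1.23·ex + -1.15·ey = (2.1783,-4.1254)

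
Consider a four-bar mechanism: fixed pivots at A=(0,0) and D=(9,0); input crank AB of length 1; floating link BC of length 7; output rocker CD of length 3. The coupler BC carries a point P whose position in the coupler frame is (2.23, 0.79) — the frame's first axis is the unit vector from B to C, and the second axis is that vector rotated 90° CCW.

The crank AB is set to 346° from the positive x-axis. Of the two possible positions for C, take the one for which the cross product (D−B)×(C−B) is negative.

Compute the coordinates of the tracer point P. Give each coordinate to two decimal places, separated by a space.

3.34 -0.26

A=(0,0), D=(9.00,0)
B = A + 1.00·(cos346°, sin346°) = (0.9703, -0.2419)
|BD| = 8.0333
circle(B,7.00) ∩ circle(D,3.00): a=6.5063, h=2.5823
  candidates: C₊=(7.3959,2.5351) cross=20.744; C₋=(7.5514,-2.6271) cross=-20.744
  mode - wants cross < 0 → take C=(7.5514,-2.6271) (cross=-20.744)
ex = (C−B)/|BC| = (0.9402,-0.3407); ey = (0.3407,0.9402)
P = B + 2.23·ex + 0.79·ey = (3.3360,-0.2590)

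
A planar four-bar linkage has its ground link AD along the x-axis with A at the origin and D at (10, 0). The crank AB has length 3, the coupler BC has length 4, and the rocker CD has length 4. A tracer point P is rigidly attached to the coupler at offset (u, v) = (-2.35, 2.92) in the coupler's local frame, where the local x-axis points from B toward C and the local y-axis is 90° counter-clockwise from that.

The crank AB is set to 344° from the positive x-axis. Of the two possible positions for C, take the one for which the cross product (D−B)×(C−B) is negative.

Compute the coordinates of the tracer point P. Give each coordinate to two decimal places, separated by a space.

A=(0,0), D=(10.00,0)
B = A + 3.00·(cos344°, sin344°) = (2.8838, -0.8269)
|BD| = 7.1641
circle(B,4.00) ∩ circle(D,4.00): a=3.5820, h=1.7801
  candidates: C₊=(6.2364,1.3548) cross=12.753; C₋=(6.6474,-2.1817) cross=-12.753
  mode - wants cross < 0 → take C=(6.6474,-2.1817) (cross=-12.753)
ex = (C−B)/|BC| = (0.9409,-0.3387); ey = (0.3387,0.9409)
P = B + -2.35·ex + 2.92·ey = (1.6617,2.7164)

1.66 2.72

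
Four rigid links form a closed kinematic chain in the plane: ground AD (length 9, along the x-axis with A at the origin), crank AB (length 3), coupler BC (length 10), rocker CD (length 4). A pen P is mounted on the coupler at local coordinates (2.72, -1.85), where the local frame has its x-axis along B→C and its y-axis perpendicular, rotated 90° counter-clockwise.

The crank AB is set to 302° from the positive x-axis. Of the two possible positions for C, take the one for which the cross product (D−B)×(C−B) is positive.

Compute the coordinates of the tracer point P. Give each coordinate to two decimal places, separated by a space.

A=(0,0), D=(9.00,0)
B = A + 3.00·(cos302°, sin302°) = (1.5898, -2.5441)
|BD| = 7.8348
circle(B,10.00) ∩ circle(D,4.00): a=9.2781, h=3.7305
  candidates: C₊=(9.1537,3.9970) cross=29.228; C₋=(11.5765,-3.0597) cross=-29.228
  mode + wants cross > 0 → take C=(9.1537,3.9970) (cross=29.228)
ex = (C−B)/|BC| = (0.7564,0.6541); ey = (-0.6541,0.7564)
P = B + 2.72·ex + -1.85·ey = (4.8573,-2.1643)

4.86 -2.16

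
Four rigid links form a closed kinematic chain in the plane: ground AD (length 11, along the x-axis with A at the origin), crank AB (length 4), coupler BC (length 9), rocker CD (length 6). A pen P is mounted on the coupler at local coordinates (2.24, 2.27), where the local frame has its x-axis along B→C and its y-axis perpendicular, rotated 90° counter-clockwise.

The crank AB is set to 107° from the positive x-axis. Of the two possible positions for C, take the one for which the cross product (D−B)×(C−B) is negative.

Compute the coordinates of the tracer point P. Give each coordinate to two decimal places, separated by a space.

2.02 3.98

A=(0,0), D=(11.00,0)
B = A + 4.00·(cos107°, sin107°) = (-1.1695, 3.8252)
|BD| = 12.7565
circle(B,9.00) ∩ circle(D,6.00): a=8.1421, h=3.8349
  candidates: C₊=(7.7479,5.0422) cross=48.921; C₋=(5.4479,-2.2748) cross=-48.921
  mode - wants cross < 0 → take C=(5.4479,-2.2748) (cross=-48.921)
ex = (C−B)/|BC| = (0.7353,-0.6778); ey = (0.6778,0.7353)
P = B + 2.24·ex + 2.27·ey = (2.0161,3.9761)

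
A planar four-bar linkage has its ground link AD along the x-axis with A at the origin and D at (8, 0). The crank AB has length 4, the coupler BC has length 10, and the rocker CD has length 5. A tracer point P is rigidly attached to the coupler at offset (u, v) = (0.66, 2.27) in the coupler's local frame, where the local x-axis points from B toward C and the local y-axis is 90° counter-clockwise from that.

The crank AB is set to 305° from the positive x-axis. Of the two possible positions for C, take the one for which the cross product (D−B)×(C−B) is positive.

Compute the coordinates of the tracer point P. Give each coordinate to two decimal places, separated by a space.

A=(0,0), D=(8.00,0)
B = A + 4.00·(cos305°, sin305°) = (2.2943, -3.2766)
|BD| = 6.5796
circle(B,10.00) ∩ circle(D,5.00): a=8.9892, h=4.3811
  candidates: C₊=(7.9078,4.9992) cross=28.826; C₋=(12.2713,-2.5992) cross=-28.826
  mode + wants cross > 0 → take C=(7.9078,4.9992) (cross=28.826)
ex = (C−B)/|BC| = (0.5614,0.8276); ey = (-0.8276,0.5614)
P = B + 0.66·ex + 2.27·ey = (0.7862,-1.4561)

0.79 -1.46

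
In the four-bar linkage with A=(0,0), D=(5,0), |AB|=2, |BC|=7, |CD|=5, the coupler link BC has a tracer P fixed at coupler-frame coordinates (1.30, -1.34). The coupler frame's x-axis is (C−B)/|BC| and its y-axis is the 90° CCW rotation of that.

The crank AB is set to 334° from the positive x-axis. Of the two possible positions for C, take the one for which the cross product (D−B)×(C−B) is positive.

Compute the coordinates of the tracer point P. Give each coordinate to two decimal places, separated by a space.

A=(0,0), D=(5.00,0)
B = A + 2.00·(cos334°, sin334°) = (1.7976, -0.8767)
|BD| = 3.3203
circle(B,7.00) ∩ circle(D,5.00): a=5.2743, h=4.6024
  candidates: C₊=(5.6694,4.9550) cross=15.281; C₋=(8.1000,-3.9230) cross=-15.281
  mode + wants cross > 0 → take C=(5.6694,4.9550) (cross=15.281)
ex = (C−B)/|BC| = (0.5531,0.8331); ey = (-0.8331,0.5531)
P = B + 1.30·ex + -1.34·ey = (3.6330,-0.5349)

3.63 -0.53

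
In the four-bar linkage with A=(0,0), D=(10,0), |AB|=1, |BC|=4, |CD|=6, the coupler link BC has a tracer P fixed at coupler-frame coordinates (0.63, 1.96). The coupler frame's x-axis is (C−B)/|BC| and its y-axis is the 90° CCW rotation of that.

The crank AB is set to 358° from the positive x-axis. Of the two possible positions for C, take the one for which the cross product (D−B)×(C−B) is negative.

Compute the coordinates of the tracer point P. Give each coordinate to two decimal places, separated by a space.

2.57 1.30

A=(0,0), D=(10.00,0)
B = A + 1.00·(cos358°, sin358°) = (0.9994, -0.0349)
|BD| = 9.0007
circle(B,4.00) ∩ circle(D,6.00): a=3.3893, h=2.1243
  candidates: C₊=(4.3804,2.1025) cross=19.120; C₋=(4.3969,-2.1460) cross=-19.120
  mode - wants cross < 0 → take C=(4.3969,-2.1460) (cross=-19.120)
ex = (C−B)/|BC| = (0.8494,-0.5278); ey = (0.5278,0.8494)
P = B + 0.63·ex + 1.96·ey = (2.5690,1.2974)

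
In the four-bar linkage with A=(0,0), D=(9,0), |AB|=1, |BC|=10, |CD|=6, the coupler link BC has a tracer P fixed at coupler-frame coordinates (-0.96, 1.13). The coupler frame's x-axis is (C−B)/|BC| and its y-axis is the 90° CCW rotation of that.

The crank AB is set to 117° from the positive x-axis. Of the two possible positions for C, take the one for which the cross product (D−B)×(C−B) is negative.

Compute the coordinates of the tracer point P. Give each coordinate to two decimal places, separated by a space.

-0.43 2.37

A=(0,0), D=(9.00,0)
B = A + 1.00·(cos117°, sin117°) = (-0.4540, 0.8910)
|BD| = 9.4959
circle(B,10.00) ∩ circle(D,6.00): a=8.1178, h=5.8396
  candidates: C₊=(8.1760,5.9431) cross=55.452; C₋=(7.0801,-5.6845) cross=-55.452
  mode - wants cross < 0 → take C=(7.0801,-5.6845) (cross=-55.452)
ex = (C−B)/|BC| = (0.7534,-0.6576); ey = (0.6576,0.7534)
P = B + -0.96·ex + 1.13·ey = (-0.4342,2.3736)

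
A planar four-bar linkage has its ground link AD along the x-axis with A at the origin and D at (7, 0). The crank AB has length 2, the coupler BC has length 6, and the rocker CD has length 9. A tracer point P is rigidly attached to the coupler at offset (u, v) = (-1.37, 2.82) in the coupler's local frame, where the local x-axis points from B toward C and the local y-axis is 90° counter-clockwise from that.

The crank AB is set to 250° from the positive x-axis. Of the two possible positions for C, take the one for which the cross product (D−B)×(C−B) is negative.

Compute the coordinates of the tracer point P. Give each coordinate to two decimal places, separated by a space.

A=(0,0), D=(7.00,0)
B = A + 2.00·(cos250°, sin250°) = (-0.6840, -1.8794)
|BD| = 7.9105
circle(B,6.00) ∩ circle(D,9.00): a=1.1110, h=5.8963
  candidates: C₊=(-1.0057,4.1120) cross=46.642; C₋=(1.7959,-7.3429) cross=-46.642
  mode - wants cross < 0 → take C=(1.7959,-7.3429) (cross=-46.642)
ex = (C−B)/|BC| = (0.4133,-0.9106); ey = (0.9106,0.4133)
P = B + -1.37·ex + 2.82·ey = (1.3175,0.5337)

1.32 0.53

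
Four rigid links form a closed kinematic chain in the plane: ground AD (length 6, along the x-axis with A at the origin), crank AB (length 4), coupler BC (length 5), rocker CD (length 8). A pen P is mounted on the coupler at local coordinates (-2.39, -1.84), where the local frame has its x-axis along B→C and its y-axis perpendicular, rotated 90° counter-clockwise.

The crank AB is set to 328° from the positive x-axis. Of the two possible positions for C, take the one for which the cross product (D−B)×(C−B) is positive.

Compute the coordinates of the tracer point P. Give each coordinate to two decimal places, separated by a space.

A=(0,0), D=(6.00,0)
B = A + 4.00·(cos328°, sin328°) = (3.3922, -2.1197)
|BD| = 3.3606
circle(B,5.00) ∩ circle(D,8.00): a=-4.1222, h=2.8297
  candidates: C₊=(-1.5914,-2.5239) cross=9.510; C₋=(1.9782,-6.9156) cross=-9.510
  mode + wants cross > 0 → take C=(-1.5914,-2.5239) (cross=9.510)
ex = (C−B)/|BC| = (-0.9967,-0.0808); ey = (0.0808,-0.9967)
P = B + -2.39·ex + -1.84·ey = (5.6256,-0.0925)

5.63 -0.09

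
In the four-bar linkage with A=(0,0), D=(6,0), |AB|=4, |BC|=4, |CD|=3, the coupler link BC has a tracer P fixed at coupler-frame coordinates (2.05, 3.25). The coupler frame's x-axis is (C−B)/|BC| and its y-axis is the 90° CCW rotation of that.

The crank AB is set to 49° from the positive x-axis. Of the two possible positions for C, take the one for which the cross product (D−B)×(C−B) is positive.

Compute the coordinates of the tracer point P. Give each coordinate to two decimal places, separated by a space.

A=(0,0), D=(6.00,0)
B = A + 4.00·(cos49°, sin49°) = (2.6242, 3.0188)
|BD| = 4.5287
circle(B,4.00) ∩ circle(D,3.00): a=3.0372, h=2.6030
  candidates: C₊=(6.6233,2.9345) cross=11.788; C₋=(3.1531,-0.9460) cross=-11.788
  mode + wants cross > 0 → take C=(6.6233,2.9345) (cross=11.788)
ex = (C−B)/|BC| = (0.9998,-0.0211); ey = (0.0211,0.9998)
P = B + 2.05·ex + 3.25·ey = (4.7423,6.2249)

4.74 6.22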